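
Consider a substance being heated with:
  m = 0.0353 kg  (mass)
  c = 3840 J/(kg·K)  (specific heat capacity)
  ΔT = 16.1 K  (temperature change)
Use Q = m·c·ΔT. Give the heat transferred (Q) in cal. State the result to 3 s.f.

522 cal

Q is given directly by: Q = mcΔT.
m = 0.0353 kg; c = 3840 J/(kg·K); ΔT = 16.1 K.
Q = 2182 J
2182 J × (1 cal / 4.184 J) = 521.6 cal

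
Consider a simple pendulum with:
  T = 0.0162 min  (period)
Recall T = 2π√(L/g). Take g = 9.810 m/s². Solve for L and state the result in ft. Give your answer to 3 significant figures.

0.770 ft

Rearranging: L = g·(T/2π)².
T = 0.0162 min = 0.9720 s; g = 9.810 m/s².
L = 0.2348 m
0.2348 m × (1 ft / 0.3048 m) = 0.7702 ft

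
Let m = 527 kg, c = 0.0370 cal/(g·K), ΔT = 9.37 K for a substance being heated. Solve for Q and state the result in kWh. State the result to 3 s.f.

0.212 kWh

Q is given directly by: Q = mcΔT.
m = 527 kg; c = 0.0370 cal/(g·K) = 154.8 J/(kg·K); ΔT = 9.37 K.
Q = 7.644×10^5 J
7.644×10^5 J × (1 kWh / 3.600×10^6 J) = 0.2123 kWh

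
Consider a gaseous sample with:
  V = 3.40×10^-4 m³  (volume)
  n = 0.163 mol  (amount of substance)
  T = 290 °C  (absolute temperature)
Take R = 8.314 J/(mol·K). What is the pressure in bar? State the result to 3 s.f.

Directly: P = nRT/V.
V = 3.40×10^-4 m³; n = 0.163 mol; T = 290 °C = 563.1 K; R = 8.314 J/(mol·K).
P = 2.245×10^6 Pa
2.245×10^6 Pa × (1 bar / 1.000×10^5 Pa) = 22.45 bar

22.4 bar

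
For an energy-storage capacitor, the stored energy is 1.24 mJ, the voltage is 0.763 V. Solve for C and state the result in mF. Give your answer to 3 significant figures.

Rearranging: C = 2E/V².
E = 1.24 mJ = 0.001240 J; V = 0.763 V.
C = 0.004260 F
0.004260 F × (1 mF / 0.001000 F) = 4.260 mF

4.26 mF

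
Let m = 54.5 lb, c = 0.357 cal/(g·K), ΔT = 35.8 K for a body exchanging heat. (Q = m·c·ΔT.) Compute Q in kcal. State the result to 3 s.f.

316 kcal

Directly: Q = mcΔT.
m = 54.5 lb = 24.72 kg; c = 0.357 cal/(g·K) = 1494 J/(kg·K); ΔT = 35.8 K.
Q = 1.322×10^6 J  (the unit combination reduces to kg·m²/s² = J)
1.322×10^6 J × (1 kcal / 4184 J) = 315.9 kcal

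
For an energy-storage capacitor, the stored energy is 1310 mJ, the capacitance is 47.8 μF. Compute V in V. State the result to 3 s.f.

234 V

Rearranging: V = √(2E/C).
E = 1310 mJ = 1.310 J; C = 47.8 μF = 4.780×10^-5 F.
V = 234.1 V  (the unit combination reduces to kg·m²/(A·s³) = V)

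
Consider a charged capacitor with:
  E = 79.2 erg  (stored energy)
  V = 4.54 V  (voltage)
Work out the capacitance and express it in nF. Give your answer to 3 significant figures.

768 nF

Rearranging: C = 2E/V².
E = 79.2 erg = 7.920×10^-6 J; V = 4.54 V.
C = 7.685×10^-7 F
7.685×10^-7 F × (1 nF / 1.000×10^-9 F) = 768.5 nF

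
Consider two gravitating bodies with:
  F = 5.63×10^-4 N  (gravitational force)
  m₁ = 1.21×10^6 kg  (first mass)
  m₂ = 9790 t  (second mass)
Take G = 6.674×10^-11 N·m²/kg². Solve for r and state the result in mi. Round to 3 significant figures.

Rearranging F = G·m₁·m₂/r² for r: r = √(G·m₁m₂/F).
F = 5.63×10^-4 N; m₁ = 1.21×10^6 kg; m₂ = 9790 t = 9.790×10^6 kg; G = 6.674×10^-11 N·m²/kg².
r = 1185 m
1185 m × (1 mi / 1609 m) = 0.7363 mi

0.736 mi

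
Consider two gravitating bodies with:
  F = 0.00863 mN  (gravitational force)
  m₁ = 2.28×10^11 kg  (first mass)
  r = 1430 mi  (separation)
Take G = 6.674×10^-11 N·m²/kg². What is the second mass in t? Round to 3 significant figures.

3000 t

From Newton's law of gravitation: m₂ = F·r²/(G·m₁).
F = 0.00863 mN = 8.630×10^-6 N; m₁ = 2.28×10^11 kg; r = 1430 mi = 2.301×10^6 m; G = 6.674×10^-11 N·m²/kg².
m₂ = 3.004×10^6 kg
3.004×10^6 kg × (1 t / 1000 kg) = 3004 t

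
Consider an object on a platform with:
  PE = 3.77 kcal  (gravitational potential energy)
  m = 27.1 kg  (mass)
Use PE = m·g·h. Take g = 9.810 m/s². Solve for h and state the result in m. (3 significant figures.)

Solving PE = m·g·h for h: h = PE/(m·g).
PE = 3.77 kcal = 15774 J; m = 27.1 kg; g = 9.810 m/s².
h = 59.33 m

59.3 m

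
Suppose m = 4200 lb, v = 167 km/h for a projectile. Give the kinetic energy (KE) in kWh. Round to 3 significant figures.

0.569 kWh

Directly: KE = ½mv².
m = 4200 lb = 1905 kg; v = 167 km/h = 46.39 m/s.
KE = 2.050×10^6 J
2.050×10^6 J × (1 kWh / 3.600×10^6 J) = 0.5694 kWh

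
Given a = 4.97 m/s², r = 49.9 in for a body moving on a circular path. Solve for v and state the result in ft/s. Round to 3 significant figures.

8.23 ft/s

Solving a = v²/r for v: v = √(a·r).
a = 4.97 m/s²; r = 49.9 in = 1.267 m.
v = 2.510 m/s
2.510 m/s × (1 ft/s / 0.3048 m/s) = 8.234 ft/s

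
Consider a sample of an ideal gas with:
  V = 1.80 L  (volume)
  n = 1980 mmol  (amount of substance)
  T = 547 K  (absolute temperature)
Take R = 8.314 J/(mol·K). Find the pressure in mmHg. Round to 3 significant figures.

From the ideal-gas law: P = nRT/V.
V = 1.80 L = 0.001800 m³; n = 1980 mmol = 1.980 mol; T = 547 K; R = 8.314 J/(mol·K).
P = 5.003×10^6 Pa  (the unit combination reduces to kg/(m·s²) = Pa)
5.003×10^6 Pa × (1 mmHg / 133.3 Pa) = 37522 mmHg

37500 mmHg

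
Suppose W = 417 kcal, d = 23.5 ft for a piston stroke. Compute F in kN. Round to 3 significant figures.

Rearranging: F = W/d.
W = 417 kcal = 1.745×10^6 J; d = 23.5 ft = 7.163 m.
F = 2.436×10^5 N
2.436×10^5 N × (1 kN / 1000 N) = 243.6 kN

244 kN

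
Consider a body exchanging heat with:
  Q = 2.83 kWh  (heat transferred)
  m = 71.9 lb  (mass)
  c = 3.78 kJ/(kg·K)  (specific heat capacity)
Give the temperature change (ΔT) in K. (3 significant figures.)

Rearranging Q = m·c·ΔT for ΔT: ΔT = Q/(m·c).
Q = 2.83 kWh = 1.019×10^7 J; m = 71.9 lb = 32.61 kg; c = 3.78 kJ/(kg·K) = 3780 J/(kg·K).
ΔT = 82.64 K

82.6 K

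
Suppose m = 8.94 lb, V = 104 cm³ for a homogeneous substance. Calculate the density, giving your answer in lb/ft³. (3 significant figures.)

ρ is given directly by: ρ = m/V.
m = 8.94 lb = 4.055 kg; V = 104 cm³ = 1.040×10^-4 m³.
ρ = 38991 kg/m³
38991 kg/m³ × (1 lb/ft³ / 16.02 kg/m³) = 2434 lb/ft³

2430 lb/ft³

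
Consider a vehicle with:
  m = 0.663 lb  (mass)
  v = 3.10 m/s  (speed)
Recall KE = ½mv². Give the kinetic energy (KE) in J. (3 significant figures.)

1.45 J

Directly: KE = ½mv².
m = 0.663 lb = 0.3007 kg; v = 3.10 m/s.
KE = 1.445 J  (the unit combination reduces to kg·m²/s² = J)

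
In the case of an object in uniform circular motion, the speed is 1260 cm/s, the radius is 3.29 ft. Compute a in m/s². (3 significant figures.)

158 m/s²

Directly: a = v²/r.
v = 1260 cm/s = 12.60 m/s; r = 3.29 ft = 1.003 m.
a = 158.3 m/s²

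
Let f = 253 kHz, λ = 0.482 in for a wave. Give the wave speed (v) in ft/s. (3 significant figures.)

Directly: v = fλ.
f = 253 kHz = 2.530×10^5 Hz; λ = 0.482 in = 0.01224 m.
v = 3097 m/s
3097 m/s × (1 ft/s / 0.3048 m/s) = 10162 ft/s

10200 ft/s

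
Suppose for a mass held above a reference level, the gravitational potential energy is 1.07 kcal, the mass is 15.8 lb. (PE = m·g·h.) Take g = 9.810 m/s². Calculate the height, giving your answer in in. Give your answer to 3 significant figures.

2510 in

Rearranging: h = PE/(m·g).
PE = 1.07 kcal = 4477 J; m = 15.8 lb = 7.167 kg; g = 9.810 m/s².
h = 63.68 m
63.68 m × (1 in / 0.02540 m) = 2507 in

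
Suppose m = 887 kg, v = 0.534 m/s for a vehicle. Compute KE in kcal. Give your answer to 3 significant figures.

0.0302 kcal

KE is given directly by: KE = ½mv².
m = 887 kg; v = 0.534 m/s.
KE = 126.5 J
126.5 J × (1 kcal / 4184 J) = 0.03023 kcal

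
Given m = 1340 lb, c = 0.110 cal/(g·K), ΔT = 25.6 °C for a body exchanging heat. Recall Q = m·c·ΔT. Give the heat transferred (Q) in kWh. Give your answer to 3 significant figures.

Q is given directly by: Q = mcΔT.
m = 1340 lb = 607.8 kg; c = 0.110 cal/(g·K) = 460.2 J/(kg·K); ΔT = 25.6 °C = 25.60 K.
Q = 7.161×10^6 J
7.161×10^6 J × (1 kWh / 3.600×10^6 J) = 1.989 kWh

1.99 kWh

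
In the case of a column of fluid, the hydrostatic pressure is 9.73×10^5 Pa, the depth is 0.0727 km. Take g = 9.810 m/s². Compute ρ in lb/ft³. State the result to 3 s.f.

85.2 lb/ft³

Solving P = ρ·g·h for ρ: ρ = P/(g·h).
P = 9.73×10^5 Pa; h = 0.0727 km = 72.70 m; g = 9.810 m/s².
ρ = 1364 kg/m³
1364 kg/m³ × (1 lb/ft³ / 16.02 kg/m³) = 85.17 lb/ft³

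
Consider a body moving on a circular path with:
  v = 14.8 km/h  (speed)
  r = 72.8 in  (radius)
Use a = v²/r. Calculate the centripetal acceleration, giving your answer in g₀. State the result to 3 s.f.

0.932 g₀

Directly: a = v²/r.
v = 14.8 km/h = 4.111 m/s; r = 72.8 in = 1.849 m.
a = 9.140 m/s²
9.140 m/s² × (1 g₀ / 9.807 m/s²) = 0.9320 g₀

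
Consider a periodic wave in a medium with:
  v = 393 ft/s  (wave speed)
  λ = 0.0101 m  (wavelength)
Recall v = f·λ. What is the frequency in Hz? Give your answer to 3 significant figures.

11900 Hz

Rearranging v = f·λ for f: f = v/λ.
v = 393 ft/s = 119.8 m/s; λ = 0.0101 m.
f = 11860 Hz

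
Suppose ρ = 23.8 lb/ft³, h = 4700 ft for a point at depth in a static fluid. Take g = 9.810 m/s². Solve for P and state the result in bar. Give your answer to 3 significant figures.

53.6 bar

P is given directly by: P = ρgh.
ρ = 23.8 lb/ft³ = 381.2 kg/m³; h = 4700 ft = 1433 m; g = 9.810 m/s².
P = 5.358×10^6 Pa  (the unit combination reduces to kg/(m·s²) = Pa)
5.358×10^6 Pa × (1 bar / 1.000×10^5 Pa) = 53.58 bar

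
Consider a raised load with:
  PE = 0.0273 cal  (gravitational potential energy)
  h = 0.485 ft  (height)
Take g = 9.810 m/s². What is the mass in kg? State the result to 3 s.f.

0.0788 kg

Solving PE = m·g·h for m: m = PE/(g·h).
PE = 0.0273 cal = 0.1142 J; h = 0.485 ft = 0.1478 m; g = 9.810 m/s².
m = 0.07876 kg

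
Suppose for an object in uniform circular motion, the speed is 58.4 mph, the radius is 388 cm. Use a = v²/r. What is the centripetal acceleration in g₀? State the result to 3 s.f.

17.9 g₀

a is given directly by: a = v²/r.
v = 58.4 mph = 26.11 m/s; r = 388 cm = 3.880 m.
a = 175.7 m/s²
175.7 m/s² × (1 g₀ / 9.807 m/s²) = 17.91 g₀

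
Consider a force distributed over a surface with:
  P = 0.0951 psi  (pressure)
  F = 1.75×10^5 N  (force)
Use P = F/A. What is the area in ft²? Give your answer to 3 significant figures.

Rearranging P = F/A for A: A = F/P.
P = 0.0951 psi = 655.7 Pa; F = 1.75×10^5 N.
A = 266.9 m²
266.9 m² × (1 ft² / 0.09290 m²) = 2873 ft²

2870 ft²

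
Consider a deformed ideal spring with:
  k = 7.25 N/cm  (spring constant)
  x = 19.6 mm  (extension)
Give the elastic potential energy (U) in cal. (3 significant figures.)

U is given directly by: U = ½kx².
k = 7.25 N/cm = 725.0 N/m; x = 19.6 mm = 0.01960 m.
U = 0.1393 J  (the unit combination reduces to kg·m²/s² = J)
0.1393 J × (1 cal / 4.184 J) = 0.03328 cal

0.0333 cal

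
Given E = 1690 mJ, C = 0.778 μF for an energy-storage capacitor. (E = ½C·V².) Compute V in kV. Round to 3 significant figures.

2.08 kV

Rearranging: V = √(2E/C).
E = 1690 mJ = 1.690 J; C = 0.778 μF = 7.780×10^-7 F.
V = 2084 V
2084 V × (1 kV / 1000 V) = 2.084 kV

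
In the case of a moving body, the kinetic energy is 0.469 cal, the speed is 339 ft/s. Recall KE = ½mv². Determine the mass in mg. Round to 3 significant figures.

Rearranging: m = 2·KE/v².
KE = 0.469 cal = 1.962 J; v = 339 ft/s = 103.3 m/s.
m = 3.676×10^-4 kg
3.676×10^-4 kg × (1 mg / 1.000×10^-6 kg) = 367.6 mg

368 mg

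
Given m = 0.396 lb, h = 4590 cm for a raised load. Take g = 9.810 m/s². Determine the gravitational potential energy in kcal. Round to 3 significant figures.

Directly: PE = mgh.
m = 0.396 lb = 0.1796 kg; h = 4590 cm = 45.90 m; g = 9.810 m/s².
PE = 80.88 J
80.88 J × (1 kcal / 4184 J) = 0.01933 kcal

0.0193 kcal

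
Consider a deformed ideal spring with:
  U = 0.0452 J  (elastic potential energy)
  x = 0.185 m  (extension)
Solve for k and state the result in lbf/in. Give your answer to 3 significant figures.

0.0151 lbf/in

Rearranging: k = 2U/x².
U = 0.0452 J; x = 0.185 m.
k = 2.641 N/m
2.641 N/m × (1 lbf/in / 175.1 N/m) = 0.01508 lbf/in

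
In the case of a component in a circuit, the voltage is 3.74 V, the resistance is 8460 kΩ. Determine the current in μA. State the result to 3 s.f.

Solving V = I·R for I: I = V/R.
V = 3.74 V; R = 8460 kΩ = 8.460×10^6 Ω.
I = 4.421×10^-7 A
4.421×10^-7 A × (1 μA / 1.000×10^-6 A) = 0.4421 μA

0.442 μA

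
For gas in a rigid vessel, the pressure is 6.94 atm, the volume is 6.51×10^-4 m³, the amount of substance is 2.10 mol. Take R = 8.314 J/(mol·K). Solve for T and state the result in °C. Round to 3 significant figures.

-247 °C

From the ideal-gas law: T = PV/(nR).
P = 6.94 atm = 7.032×10^5 Pa; V = 6.51×10^-4 m³; n = 2.10 mol; R = 8.314 J/(mol·K).
T = 26.22 K
26.22 K − 273.15 = -246.9 °C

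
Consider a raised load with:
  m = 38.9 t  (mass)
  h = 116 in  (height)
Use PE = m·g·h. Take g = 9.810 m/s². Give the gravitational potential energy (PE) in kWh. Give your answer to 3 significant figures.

PE is given directly by: PE = mgh.
m = 38.9 t = 38900 kg; h = 116 in = 2.946 m; g = 9.810 m/s².
PE = 1.124×10^6 J
1.124×10^6 J × (1 kWh / 3.600×10^6 J) = 0.3123 kWh

0.312 kWh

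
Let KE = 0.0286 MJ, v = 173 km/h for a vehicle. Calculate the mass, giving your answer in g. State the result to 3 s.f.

Solving KE = ½mv² for m: m = 2·KE/v².
KE = 0.0286 MJ = 28600 J; v = 173 km/h = 48.06 m/s.
m = 24.77 kg
24.77 kg × (1 g / 0.001000 kg) = 24769 g

24800 g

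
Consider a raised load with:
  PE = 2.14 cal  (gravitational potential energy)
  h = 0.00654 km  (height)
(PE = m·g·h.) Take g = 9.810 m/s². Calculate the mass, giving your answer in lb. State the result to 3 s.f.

0.308 lb

Rearranging: m = PE/(g·h).
PE = 2.14 cal = 8.954 J; h = 0.00654 km = 6.540 m; g = 9.810 m/s².
m = 0.1396 kg
0.1396 kg × (1 lb / 0.4536 kg) = 0.3077 lb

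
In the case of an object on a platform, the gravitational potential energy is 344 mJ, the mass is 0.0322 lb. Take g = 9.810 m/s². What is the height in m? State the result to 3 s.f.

Solving PE = m·g·h for h: h = PE/(m·g).
PE = 344 mJ = 0.3440 J; m = 0.0322 lb = 0.01461 kg; g = 9.810 m/s².
h = 2.401 m

2.40 m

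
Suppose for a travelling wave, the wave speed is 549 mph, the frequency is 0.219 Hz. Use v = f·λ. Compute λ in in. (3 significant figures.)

44100 in

Rearranging: λ = v/f.
v = 549 mph = 245.4 m/s; f = 0.219 Hz.
λ = 1121 m
1121 m × (1 in / 0.02540 m) = 44121 in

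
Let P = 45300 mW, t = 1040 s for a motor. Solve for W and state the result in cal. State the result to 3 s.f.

Rearranging P = W/t for W: W = P·t.
P = 45300 mW = 45.30 W; t = 1040 s.
W = 47112 J  (the unit combination reduces to kg·m²/s² = J)
47112 J × (1 cal / 4.184 J) = 11260 cal

11300 cal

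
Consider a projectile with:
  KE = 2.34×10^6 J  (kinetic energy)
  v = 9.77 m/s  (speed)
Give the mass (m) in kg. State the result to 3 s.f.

Rearranging KE = ½mv² for m: m = 2·KE/v².
KE = 2.34×10^6 J; v = 9.77 m/s.
m = 49029 kg

49000 kg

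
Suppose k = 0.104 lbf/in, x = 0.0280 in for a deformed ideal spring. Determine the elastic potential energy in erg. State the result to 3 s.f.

Directly: U = ½kx².
k = 0.104 lbf/in = 18.21 N/m; x = 0.0280 in = 7.112×10^-4 m.
U = 4.606×10^-6 J
4.606×10^-6 J × (1 erg / 1.000×10^-7 J) = 46.06 erg

46.1 erg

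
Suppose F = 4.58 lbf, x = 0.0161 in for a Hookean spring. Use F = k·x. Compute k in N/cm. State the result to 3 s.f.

498 N/cm

Rearranging F = k·x for k: k = F/x.
F = 4.58 lbf = 20.37 N; x = 0.0161 in = 4.089×10^-4 m.
k = 49819 N/m
49819 N/m × (1 N/cm / 100.0 N/m) = 498.2 N/cm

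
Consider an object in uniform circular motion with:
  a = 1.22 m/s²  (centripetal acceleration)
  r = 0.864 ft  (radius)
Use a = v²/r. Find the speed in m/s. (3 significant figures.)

0.567 m/s

Rearranging: v = √(a·r).
a = 1.22 m/s²; r = 0.864 ft = 0.2633 m.
v = 0.5668 m/s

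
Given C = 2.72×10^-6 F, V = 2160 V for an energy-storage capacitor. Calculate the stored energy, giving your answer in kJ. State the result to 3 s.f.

E is given directly by: E = ½CV².
C = 2.72×10^-6 F; V = 2160 V.
E = 6.345 J
6.345 J × (1 kJ / 1000 J) = 0.006345 kJ

0.00635 kJ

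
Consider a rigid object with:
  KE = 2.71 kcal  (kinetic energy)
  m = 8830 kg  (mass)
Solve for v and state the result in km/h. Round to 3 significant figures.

5.77 km/h

Rearranging KE = ½mv² for v: v = √(2·KE/m).
KE = 2.71 kcal = 11339 J; m = 8830 kg.
v = 1.603 m/s
1.603 m/s × (1 km/h / 0.2778 m/s) = 5.769 km/h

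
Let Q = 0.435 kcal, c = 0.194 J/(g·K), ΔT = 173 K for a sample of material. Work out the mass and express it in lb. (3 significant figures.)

0.120 lb

Rearranging Q = m·c·ΔT for m: m = Q/(c·ΔT).
Q = 0.435 kcal = 1820 J; c = 0.194 J/(g·K) = 194.0 J/(kg·K); ΔT = 173 K.
m = 0.05423 kg
0.05423 kg × (1 lb / 0.4536 kg) = 0.1196 lb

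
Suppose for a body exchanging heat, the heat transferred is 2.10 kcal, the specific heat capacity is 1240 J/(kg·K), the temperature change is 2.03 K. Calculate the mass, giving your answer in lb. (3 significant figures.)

7.70 lb

Rearranging: m = Q/(c·ΔT).
Q = 2.10 kcal = 8786 J; c = 1240 J/(kg·K); ΔT = 2.03 K.
m = 3.491 kg
3.491 kg × (1 lb / 0.4536 kg) = 7.695 lb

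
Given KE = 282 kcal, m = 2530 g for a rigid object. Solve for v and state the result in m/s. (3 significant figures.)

966 m/s

Solving KE = ½mv² for v: v = √(2·KE/m).
KE = 282 kcal = 1.180×10^6 J; m = 2530 g = 2.530 kg.
v = 965.8 m/s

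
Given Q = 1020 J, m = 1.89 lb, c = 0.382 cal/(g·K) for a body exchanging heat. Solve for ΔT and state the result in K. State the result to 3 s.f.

0.744 K

Rearranging Q = m·c·ΔT for ΔT: ΔT = Q/(m·c).
Q = 1020 J; m = 1.89 lb = 0.8573 kg; c = 0.382 cal/(g·K) = 1598 J/(kg·K).
ΔT = 0.7444 K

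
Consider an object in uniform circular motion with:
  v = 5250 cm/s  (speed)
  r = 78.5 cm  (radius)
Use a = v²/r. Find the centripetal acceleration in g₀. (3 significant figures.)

Directly: a = v²/r.
v = 5250 cm/s = 52.50 m/s; r = 78.5 cm = 0.7850 m.
a = 3511 m/s²
3511 m/s² × (1 g₀ / 9.807 m/s²) = 358.0 g₀

358 g₀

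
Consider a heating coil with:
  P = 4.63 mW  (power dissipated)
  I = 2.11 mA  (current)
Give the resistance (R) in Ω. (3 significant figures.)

Rearranging: R = P/I².
P = 4.63 mW = 0.004630 W; I = 2.11 mA = 0.002110 A.
R = 1040 Ω

1040 Ω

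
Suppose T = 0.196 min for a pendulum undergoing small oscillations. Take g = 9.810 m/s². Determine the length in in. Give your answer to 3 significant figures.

Rearranging T = 2π√(L/g) for L: L = g·(T/2π)².
T = 0.196 min = 11.76 s; g = 9.810 m/s².
L = 34.37 m
34.37 m × (1 in / 0.02540 m) = 1353 in

1350 in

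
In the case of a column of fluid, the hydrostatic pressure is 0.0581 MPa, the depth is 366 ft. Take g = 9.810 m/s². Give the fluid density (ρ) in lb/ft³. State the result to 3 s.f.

Rearranging P = ρ·g·h for ρ: ρ = P/(g·h).
P = 0.0581 MPa = 58100 Pa; h = 366 ft = 111.6 m; g = 9.810 m/s².
ρ = 53.09 kg/m³
53.09 kg/m³ × (1 lb/ft³ / 16.02 kg/m³) = 3.314 lb/ft³

3.31 lb/ft³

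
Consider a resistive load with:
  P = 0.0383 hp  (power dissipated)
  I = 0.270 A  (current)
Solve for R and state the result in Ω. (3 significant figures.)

392 Ω

Rearranging: R = P/I².
P = 0.0383 hp = 28.56 W; I = 0.270 A.
R = 391.8 Ω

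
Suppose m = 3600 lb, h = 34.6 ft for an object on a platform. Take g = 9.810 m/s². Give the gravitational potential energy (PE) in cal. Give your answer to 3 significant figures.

40400 cal

PE is given directly by: PE = mgh.
m = 3600 lb = 1633 kg; h = 34.6 ft = 10.55 m; g = 9.810 m/s².
PE = 1.689×10^5 J  (the unit combination reduces to kg·m²/s² = J)
1.689×10^5 J × (1 cal / 4.184 J) = 40377 cal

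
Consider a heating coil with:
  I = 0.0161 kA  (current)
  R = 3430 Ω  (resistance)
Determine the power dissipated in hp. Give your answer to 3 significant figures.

1190 hp

Directly: P = I²R.
I = 0.0161 kA = 16.10 A; R = 3430 Ω.
P = 8.891×10^5 W
8.891×10^5 W × (1 hp / 745.7 W) = 1192 hp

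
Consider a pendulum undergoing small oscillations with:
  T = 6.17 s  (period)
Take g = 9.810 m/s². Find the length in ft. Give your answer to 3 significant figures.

Rearranging: L = g·(T/2π)².
T = 6.17 s; g = 9.810 m/s².
L = 9.460 m
9.460 m × (1 ft / 0.3048 m) = 31.04 ft

31.0 ft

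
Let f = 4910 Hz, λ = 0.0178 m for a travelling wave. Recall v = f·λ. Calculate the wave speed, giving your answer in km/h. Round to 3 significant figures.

v is given directly by: v = fλ.
f = 4910 Hz; λ = 0.0178 m.
v = 87.40 m/s
87.40 m/s × (1 km/h / 0.2778 m/s) = 314.6 km/h

315 km/h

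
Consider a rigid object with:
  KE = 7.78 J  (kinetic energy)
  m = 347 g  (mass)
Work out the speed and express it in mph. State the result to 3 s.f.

15.0 mph

Solving KE = ½mv² for v: v = √(2·KE/m).
KE = 7.78 J; m = 347 g = 0.3470 kg.
v = 6.696 m/s
6.696 m/s × (1 mph / 0.4470 m/s) = 14.98 mph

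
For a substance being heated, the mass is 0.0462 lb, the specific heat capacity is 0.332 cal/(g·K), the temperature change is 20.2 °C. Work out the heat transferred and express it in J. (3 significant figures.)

Directly: Q = mcΔT.
m = 0.0462 lb = 0.02096 kg; c = 0.332 cal/(g·K) = 1389 J/(kg·K); ΔT = 20.2 °C = 20.20 K.
Q = 588.0 J  (the unit combination reduces to kg·m²/s² = J)

588 J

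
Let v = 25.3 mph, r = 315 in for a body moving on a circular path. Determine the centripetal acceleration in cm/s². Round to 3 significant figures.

Directly: a = v²/r.
v = 25.3 mph = 11.31 m/s; r = 315 in = 8.001 m.
a = 15.99 m/s²
15.99 m/s² × (1 cm/s² / 0.01000 m/s²) = 1599 cm/s²

1600 cm/s²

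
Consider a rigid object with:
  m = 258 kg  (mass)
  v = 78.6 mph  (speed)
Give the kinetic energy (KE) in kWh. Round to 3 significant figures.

KE is given directly by: KE = ½mv².
m = 258 kg; v = 78.6 mph = 35.14 m/s.
KE = 1.593×10^5 J
1.593×10^5 J × (1 kWh / 3.600×10^6 J) = 0.04424 kWh

0.0442 kWh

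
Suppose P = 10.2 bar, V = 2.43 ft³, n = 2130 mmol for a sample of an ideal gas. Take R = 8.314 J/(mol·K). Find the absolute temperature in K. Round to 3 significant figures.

3960 K

Solving PV = nRT for T: T = PV/(nR).
P = 10.2 bar = 1.020×10^6 Pa; V = 2.43 ft³ = 0.06881 m³; n = 2130 mmol = 2.130 mol; R = 8.314 J/(mol·K).
T = 3963 K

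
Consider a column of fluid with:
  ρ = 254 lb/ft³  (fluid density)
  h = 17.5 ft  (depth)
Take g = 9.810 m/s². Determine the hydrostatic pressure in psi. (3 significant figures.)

30.9 psi

Directly: P = ρgh.
ρ = 254 lb/ft³ = 4069 kg/m³; h = 17.5 ft = 5.334 m; g = 9.810 m/s².
P = 2.129×10^5 Pa
2.129×10^5 Pa × (1 psi / 6895 Pa) = 30.88 psi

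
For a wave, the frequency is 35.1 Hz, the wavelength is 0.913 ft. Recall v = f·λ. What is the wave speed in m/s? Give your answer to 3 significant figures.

9.77 m/s

v is given directly by: v = fλ.
f = 35.1 Hz; λ = 0.913 ft = 0.2783 m.
v = 9.768 m/s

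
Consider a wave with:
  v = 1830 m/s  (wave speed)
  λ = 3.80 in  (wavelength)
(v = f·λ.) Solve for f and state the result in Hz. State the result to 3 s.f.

Rearranging: f = v/λ.
v = 1830 m/s; λ = 3.80 in = 0.09652 m.
f = 18960 Hz

19000 Hz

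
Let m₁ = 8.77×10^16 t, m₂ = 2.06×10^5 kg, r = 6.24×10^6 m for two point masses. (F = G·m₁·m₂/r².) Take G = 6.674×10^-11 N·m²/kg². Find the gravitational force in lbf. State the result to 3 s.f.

6.96 lbf

From Newton's law of gravitation: F = Gm₁m₂/r².
m₁ = 8.77×10^16 t = 8.770×10^19 kg; m₂ = 2.06×10^5 kg; r = 6.24×10^6 m; G = 6.674×10^-11 N·m²/kg².
F = 30.97 N
30.97 N × (1 lbf / 4.448 N) = 6.961 lbf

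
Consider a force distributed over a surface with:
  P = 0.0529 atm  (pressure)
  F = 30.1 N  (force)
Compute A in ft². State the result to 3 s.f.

0.0604 ft²

Rearranging: A = F/P.
P = 0.0529 atm = 5360 Pa; F = 30.1 N.
A = 0.005616 m²
0.005616 m² × (1 ft² / 0.09290 m²) = 0.06045 ft²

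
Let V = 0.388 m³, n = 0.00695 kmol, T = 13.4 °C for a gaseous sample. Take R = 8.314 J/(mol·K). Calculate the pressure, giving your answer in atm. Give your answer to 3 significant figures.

0.421 atm

From the ideal-gas law: P = nRT/V.
V = 0.388 m³; n = 0.00695 kmol = 6.950 mol; T = 13.4 °C = 286.5 K; R = 8.314 J/(mol·K).
P = 42674 Pa
42674 Pa × (1 atm / 1.013×10^5 Pa) = 0.4212 atm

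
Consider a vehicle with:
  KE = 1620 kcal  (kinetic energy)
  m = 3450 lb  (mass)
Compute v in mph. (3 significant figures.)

Solving KE = ½mv² for v: v = √(2·KE/m).
KE = 1620 kcal = 6.778×10^6 J; m = 3450 lb = 1565 kg.
v = 93.07 m/s
93.07 m/s × (1 mph / 0.4470 m/s) = 208.2 mph

208 mph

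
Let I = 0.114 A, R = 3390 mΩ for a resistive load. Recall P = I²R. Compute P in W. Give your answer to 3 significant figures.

0.0441 W

P is given directly by: P = I²R.
I = 0.114 A; R = 3390 mΩ = 3.390 Ω.
P = 0.04406 W  (the unit combination reduces to kg·m²/s³ = W)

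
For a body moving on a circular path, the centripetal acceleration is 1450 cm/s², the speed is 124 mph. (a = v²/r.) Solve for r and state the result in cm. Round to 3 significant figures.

21200 cm

Solving a = v²/r for r: r = v²/a.
a = 1450 cm/s² = 14.50 m/s²; v = 124 mph = 55.43 m/s.
r = 211.9 m
211.9 m × (1 cm / 0.01000 m) = 21192 cm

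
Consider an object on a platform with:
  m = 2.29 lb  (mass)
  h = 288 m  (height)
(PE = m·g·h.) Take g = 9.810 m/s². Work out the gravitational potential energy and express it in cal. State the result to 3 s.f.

Directly: PE = mgh.
m = 2.29 lb = 1.039 kg; h = 288 m; g = 9.810 m/s².
PE = 2935 J  (the unit combination reduces to kg·m²/s² = J)
2935 J × (1 cal / 4.184 J) = 701.4 cal

701 cal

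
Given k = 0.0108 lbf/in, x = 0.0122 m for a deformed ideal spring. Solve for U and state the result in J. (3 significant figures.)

1.41×10^-4 J

U is given directly by: U = ½kx².
k = 0.0108 lbf/in = 1.891 N/m; x = 0.0122 m.
U = 1.408×10^-4 J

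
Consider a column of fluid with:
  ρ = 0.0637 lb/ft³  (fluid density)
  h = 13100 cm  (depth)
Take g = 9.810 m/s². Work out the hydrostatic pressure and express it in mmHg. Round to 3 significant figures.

Directly: P = ρgh.
ρ = 0.0637 lb/ft³ = 1.020 kg/m³; h = 13100 cm = 131.0 m; g = 9.810 m/s².
P = 1311 Pa
1311 Pa × (1 mmHg / 133.3 Pa) = 9.836 mmHg

9.84 mmHg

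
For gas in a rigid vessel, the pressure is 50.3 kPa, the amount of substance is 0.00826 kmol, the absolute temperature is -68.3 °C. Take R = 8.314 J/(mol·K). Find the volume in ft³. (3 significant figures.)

Rearranging PV = nRT for V: V = nRT/P.
P = 50.3 kPa = 50300 Pa; n = 0.00826 kmol = 8.260 mol; T = -68.3 °C = 204.8 K; R = 8.314 J/(mol·K).
V = 0.2797 m³
0.2797 m³ × (1 ft³ / 0.02832 m³) = 9.877 ft³

9.88 ft³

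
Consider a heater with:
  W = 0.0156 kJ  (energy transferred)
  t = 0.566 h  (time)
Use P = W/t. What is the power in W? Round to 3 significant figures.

P is given directly by: P = W/t.
W = 0.0156 kJ = 15.60 J; t = 0.566 h = 2038 s.
P = 0.007656 W

0.00766 W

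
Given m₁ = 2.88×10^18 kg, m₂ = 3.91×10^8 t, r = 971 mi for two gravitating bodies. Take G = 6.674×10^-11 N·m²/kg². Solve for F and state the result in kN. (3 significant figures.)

From Newton's law of gravitation: F = Gm₁m₂/r².
m₁ = 2.88×10^18 kg; m₂ = 3.91×10^8 t = 3.910×10^11 kg; r = 971 mi = 1.563×10^6 m; G = 6.674×10^-11 N·m²/kg².
F = 3.078×10^7 N
3.078×10^7 N × (1 kN / 1000 N) = 30776 kN

30800 kN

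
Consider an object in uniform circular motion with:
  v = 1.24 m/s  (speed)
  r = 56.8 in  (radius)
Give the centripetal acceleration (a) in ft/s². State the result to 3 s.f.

3.50 ft/s²

Directly: a = v²/r.
v = 1.24 m/s; r = 56.8 in = 1.443 m.
a = 1.066 m/s²
1.066 m/s² × (1 ft/s² / 0.3048 m/s²) = 3.497 ft/s²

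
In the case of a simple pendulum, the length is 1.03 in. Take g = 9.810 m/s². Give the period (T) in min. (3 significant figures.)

0.00541 min

T is given directly by: T = 2π√(L/g).
L = 1.03 in = 0.02616 m; g = 9.810 m/s².
T = 0.3245 s
0.3245 s × (1 min / 60.00 s) = 0.005408 min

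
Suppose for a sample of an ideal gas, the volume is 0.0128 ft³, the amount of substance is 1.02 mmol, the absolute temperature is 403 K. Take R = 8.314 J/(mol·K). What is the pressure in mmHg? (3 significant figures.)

From the ideal-gas law: P = nRT/V.
V = 0.0128 ft³ = 3.625×10^-4 m³; n = 1.02 mmol = 0.001020 mol; T = 403 K; R = 8.314 J/(mol·K).
P = 9429 Pa
9429 Pa × (1 mmHg / 133.3 Pa) = 70.72 mmHg

70.7 mmHg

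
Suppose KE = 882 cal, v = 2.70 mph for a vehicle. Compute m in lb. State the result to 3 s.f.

11200 lb

Rearranging: m = 2·KE/v².
KE = 882 cal = 3690 J; v = 2.70 mph = 1.207 m/s.
m = 5066 kg
5066 kg × (1 lb / 0.4536 kg) = 11169 lb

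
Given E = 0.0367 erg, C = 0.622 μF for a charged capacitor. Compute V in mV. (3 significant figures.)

109 mV

Rearranging E = ½C·V² for V: V = √(2E/C).
E = 0.0367 erg = 3.670×10^-9 J; C = 0.622 μF = 6.220×10^-7 F.
V = 0.1086 V
0.1086 V × (1 mV / 0.001000 V) = 108.6 mV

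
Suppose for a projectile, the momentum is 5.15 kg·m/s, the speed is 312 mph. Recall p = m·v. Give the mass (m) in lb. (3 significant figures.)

0.0814 lb

Solving p = m·v for m: m = p/v.
p = 5.15 kg·m/s; v = 312 mph = 139.5 m/s.
m = 0.03692 kg
0.03692 kg × (1 lb / 0.4536 kg) = 0.08140 lb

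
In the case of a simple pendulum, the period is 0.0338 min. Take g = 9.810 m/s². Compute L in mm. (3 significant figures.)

1020 mm

Rearranging: L = g·(T/2π)².
T = 0.0338 min = 2.028 s; g = 9.810 m/s².
L = 1.022 m
1.022 m × (1 mm / 0.001000 m) = 1022 mm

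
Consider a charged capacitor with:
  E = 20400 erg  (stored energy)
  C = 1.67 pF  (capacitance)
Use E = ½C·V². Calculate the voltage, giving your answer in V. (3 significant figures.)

Rearranging: V = √(2E/C).
E = 20400 erg = 0.002040 J; C = 1.67 pF = 1.670×10^-12 F.
V = 49428 V  (the unit combination reduces to kg·m²/(A·s³) = V)

49400 V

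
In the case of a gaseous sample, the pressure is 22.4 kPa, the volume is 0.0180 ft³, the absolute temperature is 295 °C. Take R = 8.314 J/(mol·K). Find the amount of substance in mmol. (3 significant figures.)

2.42 mmol

From the ideal-gas law: n = PV/(RT).
P = 22.4 kPa = 22400 Pa; V = 0.0180 ft³ = 5.097×10^-4 m³; T = 295 °C = 568.1 K; R = 8.314 J/(mol·K).
n = 0.002417 mol
0.002417 mol × (1 mmol / 0.001000 mol) = 2.417 mmol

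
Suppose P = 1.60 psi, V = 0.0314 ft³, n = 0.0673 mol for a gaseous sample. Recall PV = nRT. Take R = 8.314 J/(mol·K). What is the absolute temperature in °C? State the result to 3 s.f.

Rearranging PV = nRT for T: T = PV/(nR).
P = 1.60 psi = 11032 Pa; V = 0.0314 ft³ = 8.891×10^-4 m³; n = 0.0673 mol; R = 8.314 J/(mol·K).
T = 17.53 K
17.53 K − 273.15 = -255.6 °C

-256 °C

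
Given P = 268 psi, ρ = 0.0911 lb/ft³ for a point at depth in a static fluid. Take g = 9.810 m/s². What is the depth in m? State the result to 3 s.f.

Rearranging: h = P/(ρ·g).
P = 268 psi = 1.848×10^6 Pa; ρ = 0.0911 lb/ft³ = 1.459 kg/m³; g = 9.810 m/s².
h = 1.291×10^5 m

1.29×10^5 m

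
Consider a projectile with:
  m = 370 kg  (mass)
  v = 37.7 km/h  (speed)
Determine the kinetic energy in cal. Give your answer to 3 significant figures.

Directly: KE = ½mv².
m = 370 kg; v = 37.7 km/h = 10.47 m/s.
KE = 20288 J
20288 J × (1 cal / 4.184 J) = 4849 cal

4850 cal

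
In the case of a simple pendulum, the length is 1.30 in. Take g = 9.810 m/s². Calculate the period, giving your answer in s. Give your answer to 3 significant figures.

0.365 s

T is given directly by: T = 2π√(L/g).
L = 1.30 in = 0.03302 m; g = 9.810 m/s².
T = 0.3645 s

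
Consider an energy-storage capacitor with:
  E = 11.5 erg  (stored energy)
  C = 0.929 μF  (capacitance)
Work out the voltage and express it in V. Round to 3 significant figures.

1.57 V

Rearranging: V = √(2E/C).
E = 11.5 erg = 1.150×10^-6 J; C = 0.929 μF = 9.290×10^-7 F.
V = 1.573 V  (the unit combination reduces to kg·m²/(A·s³) = V)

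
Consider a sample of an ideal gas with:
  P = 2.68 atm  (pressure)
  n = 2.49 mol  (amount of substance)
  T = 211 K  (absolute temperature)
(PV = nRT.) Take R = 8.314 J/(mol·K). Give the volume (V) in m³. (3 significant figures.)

0.0161 m³

Rearranging: V = nRT/P.
P = 2.68 atm = 2.716×10^5 Pa; n = 2.49 mol; T = 211 K; R = 8.314 J/(mol·K).
V = 0.01609 m³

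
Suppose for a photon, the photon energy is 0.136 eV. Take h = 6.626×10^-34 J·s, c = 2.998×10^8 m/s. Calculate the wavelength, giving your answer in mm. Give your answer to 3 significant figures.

0.00912 mm

Rearranging: λ = hc/E.
E = 0.136 eV = 2.179×10^-20 J; h = 6.626×10^-34 J·s; c = 2.998×10^8 m/s.
λ = 9.117×10^-6 m
9.117×10^-6 m × (1 mm / 0.001000 m) = 0.009117 mm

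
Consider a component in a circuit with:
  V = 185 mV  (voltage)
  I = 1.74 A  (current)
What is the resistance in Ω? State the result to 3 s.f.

From Ohm's law: R = V/I.
V = 185 mV = 0.1850 V; I = 1.74 A.
R = 0.1063 Ω

0.106 Ω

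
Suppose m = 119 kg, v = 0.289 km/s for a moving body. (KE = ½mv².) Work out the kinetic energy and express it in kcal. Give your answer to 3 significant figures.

1190 kcal

Directly: KE = ½mv².
m = 119 kg; v = 0.289 km/s = 289.0 m/s.
KE = 4.969×10^6 J
4.969×10^6 J × (1 kcal / 4184 J) = 1188 kcal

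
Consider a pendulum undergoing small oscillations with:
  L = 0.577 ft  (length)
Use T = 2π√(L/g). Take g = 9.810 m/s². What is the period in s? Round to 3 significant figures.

0.841 s

Directly: T = 2π√(L/g).
L = 0.577 ft = 0.1759 m; g = 9.810 m/s².
T = 0.8413 s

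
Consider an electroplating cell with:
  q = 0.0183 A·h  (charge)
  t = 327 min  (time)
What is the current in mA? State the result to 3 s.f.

3.36 mA

Rearranging: I = q/t.
q = 0.0183 A·h = 65.88 C; t = 327 min = 19620 s.
I = 0.003358 A
0.003358 A × (1 mA / 0.001000 A) = 3.358 mA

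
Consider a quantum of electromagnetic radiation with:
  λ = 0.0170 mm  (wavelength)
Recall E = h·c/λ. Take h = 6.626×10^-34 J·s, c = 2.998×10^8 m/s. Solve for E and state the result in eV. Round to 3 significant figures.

E is given directly by: E = hc/λ.
λ = 0.0170 mm = 1.700×10^-5 m; h = 6.626×10^-34 J·s; c = 2.998×10^8 m/s.
E = 1.169×10^-20 J  (the unit combination reduces to kg·m²/s² = J)
1.169×10^-20 J × (1 eV / 1.602×10^-19 J) = 0.07293 eV

0.0729 eV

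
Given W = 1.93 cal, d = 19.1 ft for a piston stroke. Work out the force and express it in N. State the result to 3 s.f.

Rearranging W = F·d for F: F = W/d.
W = 1.93 cal = 8.075 J; d = 19.1 ft = 5.822 m.
F = 1.387 N

1.39 N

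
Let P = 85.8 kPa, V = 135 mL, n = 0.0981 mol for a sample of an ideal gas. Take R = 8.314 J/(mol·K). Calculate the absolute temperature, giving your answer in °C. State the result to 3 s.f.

From the ideal-gas law: T = PV/(nR).
P = 85.8 kPa = 85800 Pa; V = 135 mL = 1.350×10^-4 m³; n = 0.0981 mol; R = 8.314 J/(mol·K).
T = 14.20 K
14.20 K − 273.15 = -258.9 °C

-259 °C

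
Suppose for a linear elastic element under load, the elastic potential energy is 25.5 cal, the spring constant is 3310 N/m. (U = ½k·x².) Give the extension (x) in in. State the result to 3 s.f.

Solving U = ½k·x² for x: x = √(2U/k).
U = 25.5 cal = 106.7 J; k = 3310 N/m.
x = 0.2539 m
0.2539 m × (1 in / 0.02540 m) = 9.996 in

10.0 in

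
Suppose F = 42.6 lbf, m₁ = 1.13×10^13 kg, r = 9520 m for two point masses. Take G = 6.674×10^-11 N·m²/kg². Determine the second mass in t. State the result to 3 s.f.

Rearranging F = G·m₁·m₂/r² for m₂: m₂ = F·r²/(G·m₁).
F = 42.6 lbf = 189.5 N; m₁ = 1.13×10^13 kg; r = 9520 m; G = 6.674×10^-11 N·m²/kg².
m₂ = 2.277×10^7 kg
2.277×10^7 kg × (1 t / 1000 kg) = 22772 t

22800 t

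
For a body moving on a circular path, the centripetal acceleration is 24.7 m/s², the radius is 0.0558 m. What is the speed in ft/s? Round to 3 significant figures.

Rearranging: v = √(a·r).
a = 24.7 m/s²; r = 0.0558 m.
v = 1.174 m/s
1.174 m/s × (1 ft/s / 0.3048 m/s) = 3.852 ft/s

3.85 ft/s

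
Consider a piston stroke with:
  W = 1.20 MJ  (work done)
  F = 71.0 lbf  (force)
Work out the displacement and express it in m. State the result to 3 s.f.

3800 m

Rearranging: d = W/F.
W = 1.20 MJ = 1.200×10^6 J; F = 71.0 lbf = 315.8 N.
d = 3800 m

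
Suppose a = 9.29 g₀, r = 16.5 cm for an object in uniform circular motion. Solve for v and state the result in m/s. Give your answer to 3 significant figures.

3.88 m/s

Solving a = v²/r for v: v = √(a·r).
a = 9.29 g₀ = 91.10 m/s²; r = 16.5 cm = 0.1650 m.
v = 3.877 m/s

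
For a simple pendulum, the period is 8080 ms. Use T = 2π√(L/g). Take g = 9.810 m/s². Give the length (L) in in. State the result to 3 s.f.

639 in

Solving T = 2π√(L/g) for L: L = g·(T/2π)².
T = 8080 ms = 8.080 s; g = 9.810 m/s².
L = 16.22 m
16.22 m × (1 in / 0.02540 m) = 638.7 in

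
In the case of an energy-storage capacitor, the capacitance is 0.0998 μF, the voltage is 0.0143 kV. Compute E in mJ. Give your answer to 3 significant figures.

0.0102 mJ

Directly: E = ½CV².
C = 0.0998 μF = 9.980×10^-8 F; V = 0.0143 kV = 14.30 V.
E = 1.020×10^-5 J
1.020×10^-5 J × (1 mJ / 0.001000 J) = 0.01020 mJ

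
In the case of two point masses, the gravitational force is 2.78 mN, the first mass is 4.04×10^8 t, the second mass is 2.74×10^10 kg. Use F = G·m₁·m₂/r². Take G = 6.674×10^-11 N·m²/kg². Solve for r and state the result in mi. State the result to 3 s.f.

From Newton's law of gravitation: r = √(G·m₁m₂/F).
F = 2.78 mN = 0.002780 N; m₁ = 4.04×10^8 t = 4.040×10^11 kg; m₂ = 2.74×10^10 kg; G = 6.674×10^-11 N·m²/kg².
r = 1.630×10^7 m
1.630×10^7 m × (1 mi / 1609 m) = 10129 mi

10100 mi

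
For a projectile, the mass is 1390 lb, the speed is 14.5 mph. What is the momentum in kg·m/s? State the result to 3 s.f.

4090 kg·m/s

Directly: p = mv.
m = 1390 lb = 630.5 kg; v = 14.5 mph = 6.482 m/s.
p = 4087 kg·m/s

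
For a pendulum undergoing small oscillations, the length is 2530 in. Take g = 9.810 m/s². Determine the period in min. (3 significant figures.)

T is given directly by: T = 2π√(L/g).
L = 2530 in = 64.26 m; g = 9.810 m/s².
T = 16.08 s
16.08 s × (1 min / 60.00 s) = 0.2680 min

0.268 min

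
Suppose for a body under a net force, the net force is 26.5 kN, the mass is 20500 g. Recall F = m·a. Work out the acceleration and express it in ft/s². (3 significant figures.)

4240 ft/s²

Solving F = m·a for a: a = F/m.
F = 26.5 kN = 26500 N; m = 20500 g = 20.50 kg.
a = 1293 m/s²
1293 m/s² × (1 ft/s² / 0.3048 m/s²) = 4241 ft/s²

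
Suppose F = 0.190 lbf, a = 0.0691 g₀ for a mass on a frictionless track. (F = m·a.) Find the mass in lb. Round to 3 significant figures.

From Newton's second law: m = F/a.
F = 0.190 lbf = 0.8452 N; a = 0.0691 g₀ = 0.6776 m/s².
m = 1.247 kg
1.247 kg × (1 lb / 0.4536 kg) = 2.750 lb

2.75 lb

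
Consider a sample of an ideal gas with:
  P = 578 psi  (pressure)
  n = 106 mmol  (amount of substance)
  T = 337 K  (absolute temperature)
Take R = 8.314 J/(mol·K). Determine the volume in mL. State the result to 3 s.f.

74.5 mL

Rearranging PV = nRT for V: V = nRT/P.
P = 578 psi = 3.985×10^6 Pa; n = 106 mmol = 0.1060 mol; T = 337 K; R = 8.314 J/(mol·K).
V = 7.452×10^-5 m³
7.452×10^-5 m³ × (1 mL / 1.000×10^-6 m³) = 74.52 mL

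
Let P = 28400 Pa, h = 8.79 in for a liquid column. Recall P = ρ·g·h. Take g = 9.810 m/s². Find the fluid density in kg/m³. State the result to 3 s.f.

13000 kg/m³

Rearranging P = ρ·g·h for ρ: ρ = P/(g·h).
P = 28400 Pa; h = 8.79 in = 0.2233 m; g = 9.810 m/s².
ρ = 12967 kg/m³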